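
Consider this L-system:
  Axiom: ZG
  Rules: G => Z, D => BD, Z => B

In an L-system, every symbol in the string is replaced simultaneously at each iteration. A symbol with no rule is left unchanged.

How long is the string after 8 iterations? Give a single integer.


Answer: 2

Derivation:
Step 0: length = 2
Step 1: length = 2
Step 2: length = 2
Step 3: length = 2
Step 4: length = 2
Step 5: length = 2
Step 6: length = 2
Step 7: length = 2
Step 8: length = 2


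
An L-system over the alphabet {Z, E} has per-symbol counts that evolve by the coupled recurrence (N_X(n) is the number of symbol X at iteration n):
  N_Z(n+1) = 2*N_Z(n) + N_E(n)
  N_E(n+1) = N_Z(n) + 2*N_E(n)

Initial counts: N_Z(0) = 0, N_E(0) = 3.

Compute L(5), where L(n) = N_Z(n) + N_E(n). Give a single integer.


Step 0: N_Z=0, N_E=3, L=3
Step 1: N_Z=3, N_E=6, L=9
Step 2: N_Z=12, N_E=15, L=27
Step 3: N_Z=39, N_E=42, L=81
Step 4: N_Z=120, N_E=123, L=243
Step 5: N_Z=363, N_E=366, L=729

Answer: 729


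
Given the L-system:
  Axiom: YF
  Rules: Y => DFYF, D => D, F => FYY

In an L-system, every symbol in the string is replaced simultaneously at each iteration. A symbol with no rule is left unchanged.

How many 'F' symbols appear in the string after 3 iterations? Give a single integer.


Step 0: YF  (1 'F')
Step 1: DFYFFYY  (3 'F')
Step 2: DFYYDFYFFYYFYYDFYFDFYF  (9 'F')
Step 3: DFYYDFYFDFYFDFYYDFYFFYYFYYDFYFDFYFFYYDFYFDFYFDFYYDFYFFYYDFYYDFYFFYY  (27 'F')

Answer: 27


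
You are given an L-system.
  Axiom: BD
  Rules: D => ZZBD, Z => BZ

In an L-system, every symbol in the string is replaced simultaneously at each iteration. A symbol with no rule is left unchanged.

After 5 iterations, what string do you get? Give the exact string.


Answer: BBBBBZBBBBZBBBBZBBBZBBBZBBZBBZBZBZZBD

Derivation:
Step 0: BD
Step 1: BZZBD
Step 2: BBZBZBZZBD
Step 3: BBBZBBZBBZBZBZZBD
Step 4: BBBBZBBBZBBBZBBZBBZBZBZZBD
Step 5: BBBBBZBBBBZBBBBZBBBZBBBZBBZBBZBZBZZBD


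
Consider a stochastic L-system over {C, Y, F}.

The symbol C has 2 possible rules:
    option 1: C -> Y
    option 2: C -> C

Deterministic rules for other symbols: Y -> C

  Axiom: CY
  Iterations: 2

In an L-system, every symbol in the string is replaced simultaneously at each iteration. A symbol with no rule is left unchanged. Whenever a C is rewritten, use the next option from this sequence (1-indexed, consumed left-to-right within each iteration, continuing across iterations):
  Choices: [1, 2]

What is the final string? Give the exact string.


Answer: CC

Derivation:
Step 0: CY
Step 1: YC  (used choices [1])
Step 2: CC  (used choices [2])


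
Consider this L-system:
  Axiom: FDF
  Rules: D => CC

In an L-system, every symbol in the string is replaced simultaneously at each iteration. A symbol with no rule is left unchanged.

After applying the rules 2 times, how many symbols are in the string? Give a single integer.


Answer: 4

Derivation:
Step 0: length = 3
Step 1: length = 4
Step 2: length = 4


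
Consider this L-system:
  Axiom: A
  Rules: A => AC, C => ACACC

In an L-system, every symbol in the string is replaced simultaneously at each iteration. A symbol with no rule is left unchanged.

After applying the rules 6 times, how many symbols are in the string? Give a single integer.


Answer: 1351

Derivation:
Step 0: length = 1
Step 1: length = 2
Step 2: length = 7
Step 3: length = 26
Step 4: length = 97
Step 5: length = 362
Step 6: length = 1351


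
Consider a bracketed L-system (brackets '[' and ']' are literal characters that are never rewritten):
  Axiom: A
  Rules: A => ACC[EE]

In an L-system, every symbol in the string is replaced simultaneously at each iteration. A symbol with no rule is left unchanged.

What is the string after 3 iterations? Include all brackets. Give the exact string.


Answer: ACC[EE]CC[EE]CC[EE]

Derivation:
Step 0: A
Step 1: ACC[EE]
Step 2: ACC[EE]CC[EE]
Step 3: ACC[EE]CC[EE]CC[EE]


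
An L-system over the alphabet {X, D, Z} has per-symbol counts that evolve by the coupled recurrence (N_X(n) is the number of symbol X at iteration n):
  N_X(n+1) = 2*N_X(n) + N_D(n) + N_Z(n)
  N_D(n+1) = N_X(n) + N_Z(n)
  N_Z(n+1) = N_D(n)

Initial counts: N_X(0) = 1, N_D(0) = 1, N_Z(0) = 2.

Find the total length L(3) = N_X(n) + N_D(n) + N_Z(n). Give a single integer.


Step 0: N_X=1, N_D=1, N_Z=2, L=4
Step 1: N_X=5, N_D=3, N_Z=1, L=9
Step 2: N_X=14, N_D=6, N_Z=3, L=23
Step 3: N_X=37, N_D=17, N_Z=6, L=60

Answer: 60


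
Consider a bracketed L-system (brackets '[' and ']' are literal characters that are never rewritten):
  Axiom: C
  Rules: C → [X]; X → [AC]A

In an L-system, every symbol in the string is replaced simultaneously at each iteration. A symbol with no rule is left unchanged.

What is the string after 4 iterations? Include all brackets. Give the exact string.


Answer: [[A[[AC]A]]A]

Derivation:
Step 0: C
Step 1: [X]
Step 2: [[AC]A]
Step 3: [[A[X]]A]
Step 4: [[A[[AC]A]]A]


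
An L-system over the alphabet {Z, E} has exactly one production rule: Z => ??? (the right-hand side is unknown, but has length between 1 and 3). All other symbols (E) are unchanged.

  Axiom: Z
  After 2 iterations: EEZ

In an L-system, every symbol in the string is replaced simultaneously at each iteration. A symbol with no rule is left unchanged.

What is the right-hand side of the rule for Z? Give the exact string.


Answer: EZ

Derivation:
Trying Z => EZ:
  Step 0: Z
  Step 1: EZ
  Step 2: EEZ
Matches the given result.


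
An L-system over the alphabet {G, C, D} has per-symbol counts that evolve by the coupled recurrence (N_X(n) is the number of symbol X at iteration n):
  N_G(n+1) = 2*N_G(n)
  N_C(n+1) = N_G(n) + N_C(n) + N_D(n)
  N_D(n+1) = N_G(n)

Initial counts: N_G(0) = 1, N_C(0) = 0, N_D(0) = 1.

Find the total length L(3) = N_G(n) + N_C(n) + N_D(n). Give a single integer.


Step 0: N_G=1, N_C=0, N_D=1, L=2
Step 1: N_G=2, N_C=2, N_D=1, L=5
Step 2: N_G=4, N_C=5, N_D=2, L=11
Step 3: N_G=8, N_C=11, N_D=4, L=23

Answer: 23


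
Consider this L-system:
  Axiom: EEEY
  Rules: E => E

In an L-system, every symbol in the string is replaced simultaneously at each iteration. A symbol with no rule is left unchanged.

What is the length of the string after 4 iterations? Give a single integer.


Step 0: length = 4
Step 1: length = 4
Step 2: length = 4
Step 3: length = 4
Step 4: length = 4

Answer: 4


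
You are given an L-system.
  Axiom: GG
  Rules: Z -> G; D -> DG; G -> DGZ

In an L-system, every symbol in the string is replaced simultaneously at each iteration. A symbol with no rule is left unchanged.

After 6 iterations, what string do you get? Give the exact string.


Step 0: GG
Step 1: DGZDGZ
Step 2: DGDGZGDGDGZG
Step 3: DGDGZDGDGZGDGZDGDGZDGDGZGDGZ
Step 4: DGDGZDGDGZGDGDGZDGDGZGDGZDGDGZGDGDGZDGDGZGDGDGZDGDGZGDGZDGDGZG
Step 5: DGDGZDGDGZGDGDGZDGDGZGDGZDGDGZDGDGZGDGDGZDGDGZGDGZDGDGZGDGDGZDGDGZGDGZDGDGZDGDGZGDGDGZDGDGZGDGZDGDGZDGDGZGDGDGZDGDGZGDGZDGDGZGDGDGZDGDGZGDGZ
Step 6: DGDGZDGDGZGDGDGZDGDGZGDGZDGDGZDGDGZGDGDGZDGDGZGDGZDGDGZGDGDGZDGDGZGDGDGZDGDGZGDGZDGDGZDGDGZGDGDGZDGDGZGDGZDGDGZGDGDGZDGDGZGDGZDGDGZDGDGZGDGDGZDGDGZGDGZDGDGZGDGDGZDGDGZGDGDGZDGDGZGDGZDGDGZDGDGZGDGDGZDGDGZGDGZDGDGZGDGDGZDGDGZGDGDGZDGDGZGDGZDGDGZDGDGZGDGDGZDGDGZGDGZDGDGZGDGDGZDGDGZGDGZDGDGZDGDGZGDGDGZDGDGZGDGZDGDGZG

Answer: DGDGZDGDGZGDGDGZDGDGZGDGZDGDGZDGDGZGDGDGZDGDGZGDGZDGDGZGDGDGZDGDGZGDGDGZDGDGZGDGZDGDGZDGDGZGDGDGZDGDGZGDGZDGDGZGDGDGZDGDGZGDGZDGDGZDGDGZGDGDGZDGDGZGDGZDGDGZGDGDGZDGDGZGDGDGZDGDGZGDGZDGDGZDGDGZGDGDGZDGDGZGDGZDGDGZGDGDGZDGDGZGDGDGZDGDGZGDGZDGDGZDGDGZGDGDGZDGDGZGDGZDGDGZGDGDGZDGDGZGDGZDGDGZDGDGZGDGDGZDGDGZGDGZDGDGZG


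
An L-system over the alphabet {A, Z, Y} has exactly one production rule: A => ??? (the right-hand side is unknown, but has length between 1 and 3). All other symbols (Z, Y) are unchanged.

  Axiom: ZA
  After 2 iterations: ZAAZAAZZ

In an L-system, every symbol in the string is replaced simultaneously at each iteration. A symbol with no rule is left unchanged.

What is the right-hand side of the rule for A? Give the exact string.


Trying A => AAZ:
  Step 0: ZA
  Step 1: ZAAZ
  Step 2: ZAAZAAZZ
Matches the given result.

Answer: AAZ


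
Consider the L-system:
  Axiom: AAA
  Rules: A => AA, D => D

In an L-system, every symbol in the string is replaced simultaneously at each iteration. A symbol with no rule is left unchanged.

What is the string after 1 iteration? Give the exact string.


Step 0: AAA
Step 1: AAAAAA

Answer: AAAAAA


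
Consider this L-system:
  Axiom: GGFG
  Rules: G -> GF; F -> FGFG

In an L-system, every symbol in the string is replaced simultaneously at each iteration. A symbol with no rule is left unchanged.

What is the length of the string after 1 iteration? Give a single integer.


Step 0: length = 4
Step 1: length = 10

Answer: 10


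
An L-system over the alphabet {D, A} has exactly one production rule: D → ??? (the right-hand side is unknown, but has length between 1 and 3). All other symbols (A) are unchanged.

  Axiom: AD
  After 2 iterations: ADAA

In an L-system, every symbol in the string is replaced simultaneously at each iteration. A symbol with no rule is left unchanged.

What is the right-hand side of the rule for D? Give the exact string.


Answer: DA

Derivation:
Trying D → DA:
  Step 0: AD
  Step 1: ADA
  Step 2: ADAA
Matches the given result.


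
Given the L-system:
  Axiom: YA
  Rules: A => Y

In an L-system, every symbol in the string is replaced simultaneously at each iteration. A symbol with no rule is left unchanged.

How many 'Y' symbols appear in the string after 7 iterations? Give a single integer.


Answer: 2

Derivation:
Step 0: YA  (1 'Y')
Step 1: YY  (2 'Y')
Step 2: YY  (2 'Y')
Step 3: YY  (2 'Y')
Step 4: YY  (2 'Y')
Step 5: YY  (2 'Y')
Step 6: YY  (2 'Y')
Step 7: YY  (2 'Y')


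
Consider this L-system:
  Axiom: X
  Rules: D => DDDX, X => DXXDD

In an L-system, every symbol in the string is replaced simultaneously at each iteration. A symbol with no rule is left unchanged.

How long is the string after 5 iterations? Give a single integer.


Step 0: length = 1
Step 1: length = 5
Step 2: length = 22
Step 3: length = 95
Step 4: length = 409
Step 5: length = 1760

Answer: 1760


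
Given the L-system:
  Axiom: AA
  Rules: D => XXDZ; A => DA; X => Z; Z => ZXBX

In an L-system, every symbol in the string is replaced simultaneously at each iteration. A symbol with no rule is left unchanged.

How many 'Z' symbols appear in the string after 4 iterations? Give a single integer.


Step 0: AA  (0 'Z')
Step 1: DADA  (0 'Z')
Step 2: XXDZDAXXDZDA  (2 'Z')
Step 3: ZZXXDZZXBXXXDZDAZZXXDZZXBXXXDZDA  (10 'Z')
Step 4: ZXBXZXBXZZXXDZZXBXZXBXZBZZZXXDZZXBXXXDZDAZXBXZXBXZZXXDZZXBXZXBXZBZZZXXDZZXBXXXDZDA  (28 'Z')

Answer: 28


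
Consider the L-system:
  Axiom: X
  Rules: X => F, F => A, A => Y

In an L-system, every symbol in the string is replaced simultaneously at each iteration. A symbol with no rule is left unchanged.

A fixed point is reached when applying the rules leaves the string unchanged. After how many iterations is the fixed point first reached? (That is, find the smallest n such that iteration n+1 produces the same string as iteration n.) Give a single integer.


Answer: 3

Derivation:
Step 0: X
Step 1: F
Step 2: A
Step 3: Y
Step 4: Y  (unchanged — fixed point at step 3)


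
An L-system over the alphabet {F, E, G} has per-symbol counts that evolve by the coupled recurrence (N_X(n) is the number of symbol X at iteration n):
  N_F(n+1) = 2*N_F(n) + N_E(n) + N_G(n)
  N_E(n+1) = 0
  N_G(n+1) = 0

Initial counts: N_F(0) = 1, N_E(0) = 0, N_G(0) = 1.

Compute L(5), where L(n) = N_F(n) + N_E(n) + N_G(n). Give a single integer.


Answer: 48

Derivation:
Step 0: N_F=1, N_E=0, N_G=1, L=2
Step 1: N_F=3, N_E=0, N_G=0, L=3
Step 2: N_F=6, N_E=0, N_G=0, L=6
Step 3: N_F=12, N_E=0, N_G=0, L=12
Step 4: N_F=24, N_E=0, N_G=0, L=24
Step 5: N_F=48, N_E=0, N_G=0, L=48


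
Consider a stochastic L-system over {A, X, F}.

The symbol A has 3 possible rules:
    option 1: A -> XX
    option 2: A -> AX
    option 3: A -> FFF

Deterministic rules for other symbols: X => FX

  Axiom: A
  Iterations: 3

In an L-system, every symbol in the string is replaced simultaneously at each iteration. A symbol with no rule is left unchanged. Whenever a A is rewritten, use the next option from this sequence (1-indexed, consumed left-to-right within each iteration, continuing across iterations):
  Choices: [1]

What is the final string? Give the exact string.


Step 0: A
Step 1: XX  (used choices [1])
Step 2: FXFX  (used choices [])
Step 3: FFXFFX  (used choices [])

Answer: FFXFFX


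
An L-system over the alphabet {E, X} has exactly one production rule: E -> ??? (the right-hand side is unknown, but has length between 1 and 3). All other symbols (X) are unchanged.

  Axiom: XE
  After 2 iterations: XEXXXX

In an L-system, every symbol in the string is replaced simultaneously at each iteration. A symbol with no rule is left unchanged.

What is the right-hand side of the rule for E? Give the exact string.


Trying E -> EXX:
  Step 0: XE
  Step 1: XEXX
  Step 2: XEXXXX
Matches the given result.

Answer: EXX


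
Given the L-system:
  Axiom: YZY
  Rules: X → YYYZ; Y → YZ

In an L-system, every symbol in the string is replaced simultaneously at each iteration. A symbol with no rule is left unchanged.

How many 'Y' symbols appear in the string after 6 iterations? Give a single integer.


Answer: 2

Derivation:
Step 0: YZY  (2 'Y')
Step 1: YZZYZ  (2 'Y')
Step 2: YZZZYZZ  (2 'Y')
Step 3: YZZZZYZZZ  (2 'Y')
Step 4: YZZZZZYZZZZ  (2 'Y')
Step 5: YZZZZZZYZZZZZ  (2 'Y')
Step 6: YZZZZZZZYZZZZZZ  (2 'Y')


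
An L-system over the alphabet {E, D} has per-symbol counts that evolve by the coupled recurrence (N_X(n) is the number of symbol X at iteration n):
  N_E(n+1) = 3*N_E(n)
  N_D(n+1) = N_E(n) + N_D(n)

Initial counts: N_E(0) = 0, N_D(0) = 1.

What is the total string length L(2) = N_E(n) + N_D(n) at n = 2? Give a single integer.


Step 0: N_E=0, N_D=1, L=1
Step 1: N_E=0, N_D=1, L=1
Step 2: N_E=0, N_D=1, L=1

Answer: 1


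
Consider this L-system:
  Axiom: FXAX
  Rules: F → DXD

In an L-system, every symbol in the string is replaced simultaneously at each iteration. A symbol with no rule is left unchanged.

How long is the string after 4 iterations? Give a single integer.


Answer: 6

Derivation:
Step 0: length = 4
Step 1: length = 6
Step 2: length = 6
Step 3: length = 6
Step 4: length = 6


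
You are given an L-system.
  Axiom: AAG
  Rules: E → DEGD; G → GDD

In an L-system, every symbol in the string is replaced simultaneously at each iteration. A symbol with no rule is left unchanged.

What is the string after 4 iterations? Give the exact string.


Answer: AAGDDDDDDDD

Derivation:
Step 0: AAG
Step 1: AAGDD
Step 2: AAGDDDD
Step 3: AAGDDDDDD
Step 4: AAGDDDDDDDD


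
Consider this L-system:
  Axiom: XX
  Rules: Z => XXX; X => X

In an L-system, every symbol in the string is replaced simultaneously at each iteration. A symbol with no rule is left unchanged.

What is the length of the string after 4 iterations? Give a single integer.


Step 0: length = 2
Step 1: length = 2
Step 2: length = 2
Step 3: length = 2
Step 4: length = 2

Answer: 2


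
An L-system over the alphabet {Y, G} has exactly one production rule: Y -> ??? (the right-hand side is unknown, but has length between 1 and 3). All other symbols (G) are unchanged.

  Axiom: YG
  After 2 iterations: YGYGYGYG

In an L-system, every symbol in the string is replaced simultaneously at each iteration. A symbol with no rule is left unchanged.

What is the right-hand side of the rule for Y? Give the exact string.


Trying Y -> YGY:
  Step 0: YG
  Step 1: YGYG
  Step 2: YGYGYGYG
Matches the given result.

Answer: YGY


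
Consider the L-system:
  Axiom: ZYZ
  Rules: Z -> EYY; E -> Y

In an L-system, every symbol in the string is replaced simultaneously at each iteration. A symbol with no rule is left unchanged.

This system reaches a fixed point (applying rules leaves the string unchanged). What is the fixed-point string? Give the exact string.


Answer: YYYYYYY

Derivation:
Step 0: ZYZ
Step 1: EYYYEYY
Step 2: YYYYYYY
Step 3: YYYYYYY  (unchanged — fixed point at step 2)


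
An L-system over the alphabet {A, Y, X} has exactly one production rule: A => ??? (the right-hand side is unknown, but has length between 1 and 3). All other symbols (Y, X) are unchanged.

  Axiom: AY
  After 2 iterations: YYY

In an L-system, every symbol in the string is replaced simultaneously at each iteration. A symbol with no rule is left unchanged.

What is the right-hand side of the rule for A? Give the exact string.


Answer: YY

Derivation:
Trying A => YY:
  Step 0: AY
  Step 1: YYY
  Step 2: YYY
Matches the given result.


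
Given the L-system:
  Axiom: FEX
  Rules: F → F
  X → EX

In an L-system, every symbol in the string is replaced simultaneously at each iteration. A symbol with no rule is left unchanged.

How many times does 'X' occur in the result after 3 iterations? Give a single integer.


Answer: 1

Derivation:
Step 0: FEX  (1 'X')
Step 1: FEEX  (1 'X')
Step 2: FEEEX  (1 'X')
Step 3: FEEEEX  (1 'X')


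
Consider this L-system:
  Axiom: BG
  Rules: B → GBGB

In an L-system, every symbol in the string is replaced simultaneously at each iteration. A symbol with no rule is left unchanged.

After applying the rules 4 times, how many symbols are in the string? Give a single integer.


Answer: 47

Derivation:
Step 0: length = 2
Step 1: length = 5
Step 2: length = 11
Step 3: length = 23
Step 4: length = 47


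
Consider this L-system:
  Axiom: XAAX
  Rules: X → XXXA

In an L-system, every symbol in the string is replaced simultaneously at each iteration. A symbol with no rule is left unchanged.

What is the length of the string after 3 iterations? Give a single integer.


Step 0: length = 4
Step 1: length = 10
Step 2: length = 28
Step 3: length = 82

Answer: 82


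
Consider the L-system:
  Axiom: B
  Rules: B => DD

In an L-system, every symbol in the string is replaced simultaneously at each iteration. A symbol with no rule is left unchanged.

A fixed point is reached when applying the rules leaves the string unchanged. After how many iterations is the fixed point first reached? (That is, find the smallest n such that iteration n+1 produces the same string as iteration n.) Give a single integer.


Step 0: B
Step 1: DD
Step 2: DD  (unchanged — fixed point at step 1)

Answer: 1


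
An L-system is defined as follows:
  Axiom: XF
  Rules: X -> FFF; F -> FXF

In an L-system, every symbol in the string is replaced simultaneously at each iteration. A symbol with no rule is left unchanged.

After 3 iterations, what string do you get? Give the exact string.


Answer: FXFFFFFXFFXFFFFFXFFXFFFFFXFFXFFFFFXFFXFFXFFXFFXFFFFFXF

Derivation:
Step 0: XF
Step 1: FFFFXF
Step 2: FXFFXFFXFFXFFFFFXF
Step 3: FXFFFFFXFFXFFFFFXFFXFFFFFXFFXFFFFFXFFXFFXFFXFFXFFFFFXF


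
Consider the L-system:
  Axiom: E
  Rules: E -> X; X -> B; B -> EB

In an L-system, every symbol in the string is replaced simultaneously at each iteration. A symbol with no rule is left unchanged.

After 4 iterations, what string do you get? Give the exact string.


Answer: XEB

Derivation:
Step 0: E
Step 1: X
Step 2: B
Step 3: EB
Step 4: XEB


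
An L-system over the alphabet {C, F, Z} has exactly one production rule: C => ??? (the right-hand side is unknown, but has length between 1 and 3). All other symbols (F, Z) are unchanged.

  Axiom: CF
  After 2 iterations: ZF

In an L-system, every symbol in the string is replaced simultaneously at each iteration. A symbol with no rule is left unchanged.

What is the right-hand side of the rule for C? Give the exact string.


Trying C => Z:
  Step 0: CF
  Step 1: ZF
  Step 2: ZF
Matches the given result.

Answer: Z


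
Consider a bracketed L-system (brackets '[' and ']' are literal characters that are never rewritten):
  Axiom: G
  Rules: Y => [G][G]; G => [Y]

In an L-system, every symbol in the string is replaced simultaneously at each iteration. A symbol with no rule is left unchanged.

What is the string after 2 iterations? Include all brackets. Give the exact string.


Answer: [[G][G]]

Derivation:
Step 0: G
Step 1: [Y]
Step 2: [[G][G]]


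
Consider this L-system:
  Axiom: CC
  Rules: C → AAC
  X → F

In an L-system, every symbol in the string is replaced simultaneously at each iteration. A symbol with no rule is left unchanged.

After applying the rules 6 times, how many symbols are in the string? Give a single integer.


Step 0: length = 2
Step 1: length = 6
Step 2: length = 10
Step 3: length = 14
Step 4: length = 18
Step 5: length = 22
Step 6: length = 26

Answer: 26


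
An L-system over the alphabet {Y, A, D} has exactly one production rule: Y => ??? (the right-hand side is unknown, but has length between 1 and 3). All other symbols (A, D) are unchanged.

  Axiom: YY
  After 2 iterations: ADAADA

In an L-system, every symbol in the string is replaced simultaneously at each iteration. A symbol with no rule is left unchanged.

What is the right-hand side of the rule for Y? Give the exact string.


Trying Y => ADA:
  Step 0: YY
  Step 1: ADAADA
  Step 2: ADAADA
Matches the given result.

Answer: ADA


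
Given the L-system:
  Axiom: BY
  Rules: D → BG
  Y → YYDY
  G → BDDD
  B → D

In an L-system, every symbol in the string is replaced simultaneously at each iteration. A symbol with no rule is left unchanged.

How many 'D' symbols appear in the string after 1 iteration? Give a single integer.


Step 0: BY  (0 'D')
Step 1: DYYDY  (2 'D')

Answer: 2


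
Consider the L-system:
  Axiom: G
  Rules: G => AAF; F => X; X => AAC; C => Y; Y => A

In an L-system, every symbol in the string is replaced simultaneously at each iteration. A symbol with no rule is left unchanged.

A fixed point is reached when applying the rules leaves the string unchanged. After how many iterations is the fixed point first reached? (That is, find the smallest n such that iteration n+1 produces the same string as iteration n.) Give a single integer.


Step 0: G
Step 1: AAF
Step 2: AAX
Step 3: AAAAC
Step 4: AAAAY
Step 5: AAAAA
Step 6: AAAAA  (unchanged — fixed point at step 5)

Answer: 5


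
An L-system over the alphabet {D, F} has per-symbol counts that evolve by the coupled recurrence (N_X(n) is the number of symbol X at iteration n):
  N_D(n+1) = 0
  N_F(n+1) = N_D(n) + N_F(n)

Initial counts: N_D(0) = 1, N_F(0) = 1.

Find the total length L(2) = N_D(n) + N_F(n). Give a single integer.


Answer: 2

Derivation:
Step 0: N_D=1, N_F=1, L=2
Step 1: N_D=0, N_F=2, L=2
Step 2: N_D=0, N_F=2, L=2


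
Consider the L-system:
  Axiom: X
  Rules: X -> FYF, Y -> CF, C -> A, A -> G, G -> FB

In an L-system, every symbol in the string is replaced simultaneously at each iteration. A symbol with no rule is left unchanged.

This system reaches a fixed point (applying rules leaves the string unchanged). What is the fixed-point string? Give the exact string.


Answer: FFBFF

Derivation:
Step 0: X
Step 1: FYF
Step 2: FCFF
Step 3: FAFF
Step 4: FGFF
Step 5: FFBFF
Step 6: FFBFF  (unchanged — fixed point at step 5)


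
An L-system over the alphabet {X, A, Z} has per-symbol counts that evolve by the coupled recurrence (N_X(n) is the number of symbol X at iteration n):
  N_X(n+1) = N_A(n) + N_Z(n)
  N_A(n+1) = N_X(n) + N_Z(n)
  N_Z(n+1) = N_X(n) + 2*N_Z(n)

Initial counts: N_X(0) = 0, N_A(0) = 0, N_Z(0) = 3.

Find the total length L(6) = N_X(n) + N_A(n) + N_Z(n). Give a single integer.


Step 0: N_X=0, N_A=0, N_Z=3, L=3
Step 1: N_X=3, N_A=3, N_Z=6, L=12
Step 2: N_X=9, N_A=9, N_Z=15, L=33
Step 3: N_X=24, N_A=24, N_Z=39, L=87
Step 4: N_X=63, N_A=63, N_Z=102, L=228
Step 5: N_X=165, N_A=165, N_Z=267, L=597
Step 6: N_X=432, N_A=432, N_Z=699, L=1563

Answer: 1563


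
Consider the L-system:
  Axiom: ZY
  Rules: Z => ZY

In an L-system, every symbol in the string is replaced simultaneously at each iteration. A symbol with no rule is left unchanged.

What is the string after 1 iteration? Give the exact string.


Answer: ZYY

Derivation:
Step 0: ZY
Step 1: ZYY


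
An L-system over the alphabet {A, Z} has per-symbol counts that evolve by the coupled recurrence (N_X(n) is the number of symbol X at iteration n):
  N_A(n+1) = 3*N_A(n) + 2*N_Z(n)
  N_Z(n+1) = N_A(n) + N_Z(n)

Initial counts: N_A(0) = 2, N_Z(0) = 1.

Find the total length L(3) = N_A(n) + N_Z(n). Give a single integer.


Step 0: N_A=2, N_Z=1, L=3
Step 1: N_A=8, N_Z=3, L=11
Step 2: N_A=30, N_Z=11, L=41
Step 3: N_A=112, N_Z=41, L=153

Answer: 153


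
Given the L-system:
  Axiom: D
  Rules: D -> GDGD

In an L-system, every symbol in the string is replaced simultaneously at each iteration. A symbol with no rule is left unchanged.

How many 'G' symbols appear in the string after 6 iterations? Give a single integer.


Step 0: D  (0 'G')
Step 1: GDGD  (2 'G')
Step 2: GGDGDGGDGD  (6 'G')
Step 3: GGGDGDGGDGDGGGDGDGGDGD  (14 'G')
Step 4: GGGGDGDGGDGDGGGDGDGGDGDGGGGDGDGGDGDGGGDGDGGDGD  (30 'G')
Step 5: GGGGGDGDGGDGDGGGDGDGGDGDGGGGDGDGGDGDGGGDGDGGDGDGGGGGDGDGGDGDGGGDGDGGDGDGGGGDGDGGDGDGGGDGDGGDGD  (62 'G')
Step 6: GGGGGGDGDGGDGDGGGDGDGGDGDGGGGDGDGGDGDGGGDGDGGDGDGGGGGDGDGGDGDGGGDGDGGDGDGGGGDGDGGDGDGGGDGDGGDGDGGGGGGDGDGGDGDGGGDGDGGDGDGGGGDGDGGDGDGGGDGDGGDGDGGGGGDGDGGDGDGGGDGDGGDGDGGGGDGDGGDGDGGGDGDGGDGD  (126 'G')

Answer: 126


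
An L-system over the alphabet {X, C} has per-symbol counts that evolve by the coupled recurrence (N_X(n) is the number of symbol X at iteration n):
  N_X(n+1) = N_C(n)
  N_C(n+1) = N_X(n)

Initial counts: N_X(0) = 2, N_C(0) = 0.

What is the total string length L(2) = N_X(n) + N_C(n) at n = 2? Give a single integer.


Answer: 2

Derivation:
Step 0: N_X=2, N_C=0, L=2
Step 1: N_X=0, N_C=2, L=2
Step 2: N_X=2, N_C=0, L=2


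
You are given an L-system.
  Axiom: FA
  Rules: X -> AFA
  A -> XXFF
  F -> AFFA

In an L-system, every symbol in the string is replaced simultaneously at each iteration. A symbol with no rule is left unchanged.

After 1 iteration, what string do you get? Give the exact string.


Answer: AFFAXXFF

Derivation:
Step 0: FA
Step 1: AFFAXXFF


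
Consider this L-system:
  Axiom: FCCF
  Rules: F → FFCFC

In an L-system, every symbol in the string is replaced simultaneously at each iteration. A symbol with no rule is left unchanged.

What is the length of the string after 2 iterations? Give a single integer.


Step 0: length = 4
Step 1: length = 12
Step 2: length = 36

Answer: 36


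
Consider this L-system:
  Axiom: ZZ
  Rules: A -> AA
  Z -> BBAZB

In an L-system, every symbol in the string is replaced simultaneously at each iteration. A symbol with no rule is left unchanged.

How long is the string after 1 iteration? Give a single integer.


Answer: 10

Derivation:
Step 0: length = 2
Step 1: length = 10


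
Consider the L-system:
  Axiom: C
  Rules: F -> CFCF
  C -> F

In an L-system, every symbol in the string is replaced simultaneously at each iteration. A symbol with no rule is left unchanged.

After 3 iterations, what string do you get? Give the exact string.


Step 0: C
Step 1: F
Step 2: CFCF
Step 3: FCFCFFCFCF

Answer: FCFCFFCFCF


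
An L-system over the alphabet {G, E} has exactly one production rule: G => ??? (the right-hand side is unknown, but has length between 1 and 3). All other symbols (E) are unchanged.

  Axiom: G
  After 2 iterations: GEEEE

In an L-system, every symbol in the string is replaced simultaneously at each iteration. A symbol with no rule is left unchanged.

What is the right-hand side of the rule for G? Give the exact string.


Trying G => GEE:
  Step 0: G
  Step 1: GEE
  Step 2: GEEEE
Matches the given result.

Answer: GEE


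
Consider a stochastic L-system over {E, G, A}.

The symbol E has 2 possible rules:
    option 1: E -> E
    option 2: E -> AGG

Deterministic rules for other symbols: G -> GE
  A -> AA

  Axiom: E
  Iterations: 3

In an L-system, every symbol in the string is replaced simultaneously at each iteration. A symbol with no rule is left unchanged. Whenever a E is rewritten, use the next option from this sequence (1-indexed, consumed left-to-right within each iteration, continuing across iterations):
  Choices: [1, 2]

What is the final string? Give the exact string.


Step 0: E
Step 1: E  (used choices [1])
Step 2: AGG  (used choices [2])
Step 3: AAGEGE  (used choices [])

Answer: AAGEGE


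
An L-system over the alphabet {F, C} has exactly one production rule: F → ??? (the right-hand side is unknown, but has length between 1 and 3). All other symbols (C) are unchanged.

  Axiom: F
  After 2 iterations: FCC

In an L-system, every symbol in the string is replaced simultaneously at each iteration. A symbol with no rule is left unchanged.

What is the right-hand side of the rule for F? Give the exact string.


Answer: FC

Derivation:
Trying F → FC:
  Step 0: F
  Step 1: FC
  Step 2: FCC
Matches the given result.


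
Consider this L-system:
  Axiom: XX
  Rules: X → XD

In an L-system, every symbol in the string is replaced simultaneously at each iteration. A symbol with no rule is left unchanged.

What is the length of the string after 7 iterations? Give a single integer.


Answer: 16

Derivation:
Step 0: length = 2
Step 1: length = 4
Step 2: length = 6
Step 3: length = 8
Step 4: length = 10
Step 5: length = 12
Step 6: length = 14
Step 7: length = 16


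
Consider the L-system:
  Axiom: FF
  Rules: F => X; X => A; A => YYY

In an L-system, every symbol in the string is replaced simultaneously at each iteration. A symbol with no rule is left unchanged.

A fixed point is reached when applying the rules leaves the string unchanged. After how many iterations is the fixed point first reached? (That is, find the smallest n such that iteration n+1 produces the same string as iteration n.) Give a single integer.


Step 0: FF
Step 1: XX
Step 2: AA
Step 3: YYYYYY
Step 4: YYYYYY  (unchanged — fixed point at step 3)

Answer: 3


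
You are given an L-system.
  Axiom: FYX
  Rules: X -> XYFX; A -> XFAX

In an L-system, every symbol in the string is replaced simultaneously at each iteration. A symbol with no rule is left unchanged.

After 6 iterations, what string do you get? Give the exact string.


Step 0: FYX
Step 1: FYXYFX
Step 2: FYXYFXYFXYFX
Step 3: FYXYFXYFXYFXYFXYFXYFXYFX
Step 4: FYXYFXYFXYFXYFXYFXYFXYFXYFXYFXYFXYFXYFXYFXYFXYFX
Step 5: FYXYFXYFXYFXYFXYFXYFXYFXYFXYFXYFXYFXYFXYFXYFXYFXYFXYFXYFXYFXYFXYFXYFXYFXYFXYFXYFXYFXYFXYFXYFXYFX
Step 6: FYXYFXYFXYFXYFXYFXYFXYFXYFXYFXYFXYFXYFXYFXYFXYFXYFXYFXYFXYFXYFXYFXYFXYFXYFXYFXYFXYFXYFXYFXYFXYFXYFXYFXYFXYFXYFXYFXYFXYFXYFXYFXYFXYFXYFXYFXYFXYFXYFXYFXYFXYFXYFXYFXYFXYFXYFXYFXYFXYFXYFXYFXYFXYFX

Answer: FYXYFXYFXYFXYFXYFXYFXYFXYFXYFXYFXYFXYFXYFXYFXYFXYFXYFXYFXYFXYFXYFXYFXYFXYFXYFXYFXYFXYFXYFXYFXYFXYFXYFXYFXYFXYFXYFXYFXYFXYFXYFXYFXYFXYFXYFXYFXYFXYFXYFXYFXYFXYFXYFXYFXYFXYFXYFXYFXYFXYFXYFXYFXYFX


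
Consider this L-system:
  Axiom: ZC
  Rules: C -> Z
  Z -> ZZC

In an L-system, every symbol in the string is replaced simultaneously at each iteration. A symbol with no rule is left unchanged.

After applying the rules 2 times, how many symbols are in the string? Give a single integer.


Answer: 10

Derivation:
Step 0: length = 2
Step 1: length = 4
Step 2: length = 10


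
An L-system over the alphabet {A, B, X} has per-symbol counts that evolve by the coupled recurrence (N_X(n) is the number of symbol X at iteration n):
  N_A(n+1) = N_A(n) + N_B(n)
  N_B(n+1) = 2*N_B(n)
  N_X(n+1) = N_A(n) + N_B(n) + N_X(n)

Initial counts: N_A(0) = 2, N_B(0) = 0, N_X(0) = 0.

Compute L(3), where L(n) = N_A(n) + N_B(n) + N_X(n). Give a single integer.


Answer: 8

Derivation:
Step 0: N_A=2, N_B=0, N_X=0, L=2
Step 1: N_A=2, N_B=0, N_X=2, L=4
Step 2: N_A=2, N_B=0, N_X=4, L=6
Step 3: N_A=2, N_B=0, N_X=6, L=8


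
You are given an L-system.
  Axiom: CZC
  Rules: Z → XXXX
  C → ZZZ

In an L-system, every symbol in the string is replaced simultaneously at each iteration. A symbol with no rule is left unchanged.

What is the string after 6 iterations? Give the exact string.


Answer: XXXXXXXXXXXXXXXXXXXXXXXXXXXX

Derivation:
Step 0: CZC
Step 1: ZZZXXXXZZZ
Step 2: XXXXXXXXXXXXXXXXXXXXXXXXXXXX
Step 3: XXXXXXXXXXXXXXXXXXXXXXXXXXXX
Step 4: XXXXXXXXXXXXXXXXXXXXXXXXXXXX
Step 5: XXXXXXXXXXXXXXXXXXXXXXXXXXXX
Step 6: XXXXXXXXXXXXXXXXXXXXXXXXXXXX


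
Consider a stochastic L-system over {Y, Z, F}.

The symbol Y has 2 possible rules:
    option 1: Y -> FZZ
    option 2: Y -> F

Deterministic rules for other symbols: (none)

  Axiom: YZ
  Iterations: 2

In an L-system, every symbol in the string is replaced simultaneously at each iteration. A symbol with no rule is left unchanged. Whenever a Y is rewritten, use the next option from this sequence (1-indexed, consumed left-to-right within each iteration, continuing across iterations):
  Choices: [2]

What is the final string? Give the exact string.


Answer: FZ

Derivation:
Step 0: YZ
Step 1: FZ  (used choices [2])
Step 2: FZ  (used choices [])


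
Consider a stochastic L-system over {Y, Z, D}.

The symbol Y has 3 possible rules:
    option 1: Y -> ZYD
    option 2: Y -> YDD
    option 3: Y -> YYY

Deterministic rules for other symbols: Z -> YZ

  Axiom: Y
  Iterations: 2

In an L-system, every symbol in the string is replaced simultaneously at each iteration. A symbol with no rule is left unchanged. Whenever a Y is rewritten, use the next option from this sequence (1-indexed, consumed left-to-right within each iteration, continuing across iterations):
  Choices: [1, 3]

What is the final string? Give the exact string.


Step 0: Y
Step 1: ZYD  (used choices [1])
Step 2: YZYYYD  (used choices [3])

Answer: YZYYYD


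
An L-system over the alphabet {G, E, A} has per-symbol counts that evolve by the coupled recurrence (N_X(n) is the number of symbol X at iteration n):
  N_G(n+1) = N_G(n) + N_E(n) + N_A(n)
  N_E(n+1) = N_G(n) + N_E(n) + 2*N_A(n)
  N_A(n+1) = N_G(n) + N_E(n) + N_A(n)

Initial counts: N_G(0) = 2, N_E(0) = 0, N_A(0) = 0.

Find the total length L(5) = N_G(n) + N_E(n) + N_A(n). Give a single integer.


Step 0: N_G=2, N_E=0, N_A=0, L=2
Step 1: N_G=2, N_E=2, N_A=2, L=6
Step 2: N_G=6, N_E=8, N_A=6, L=20
Step 3: N_G=20, N_E=26, N_A=20, L=66
Step 4: N_G=66, N_E=86, N_A=66, L=218
Step 5: N_G=218, N_E=284, N_A=218, L=720

Answer: 720


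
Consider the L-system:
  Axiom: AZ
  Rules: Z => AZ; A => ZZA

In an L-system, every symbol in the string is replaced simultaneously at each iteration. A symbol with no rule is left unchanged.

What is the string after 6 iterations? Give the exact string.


Step 0: AZ
Step 1: ZZAAZ
Step 2: AZAZZZAZZAAZ
Step 3: ZZAAZZZAAZAZAZZZAAZAZZZAZZAAZ
Step 4: AZAZZZAZZAAZAZAZZZAZZAAZZZAAZZZAAZAZAZZZAZZAAZZZAAZAZAZZZAAZAZZZAZZAAZ
Step 5: ZZAAZZZAAZAZAZZZAAZAZZZAZZAAZZZAAZZZAAZAZAZZZAAZAZZZAZZAAZAZAZZZAZZAAZAZAZZZAZZAAZZZAAZZZAAZAZAZZZAAZAZZZAZZAAZAZAZZZAZZAAZZZAAZZZAAZAZAZZZAZZAAZZZAAZAZAZZZAAZAZZZAZZAAZ
Step 6: AZAZZZAZZAAZAZAZZZAZZAAZZZAAZZZAAZAZAZZZAZZAAZZZAAZAZAZZZAAZAZZZAZZAAZAZAZZZAZZAAZAZAZZZAZZAAZZZAAZZZAAZAZAZZZAZZAAZZZAAZAZAZZZAAZAZZZAZZAAZZZAAZZZAAZAZAZZZAAZAZZZAZZAAZZZAAZZZAAZAZAZZZAAZAZZZAZZAAZAZAZZZAZZAAZAZAZZZAZZAAZZZAAZZZAAZAZAZZZAZZAAZZZAAZAZAZZZAAZAZZZAZZAAZZZAAZZZAAZAZAZZZAAZAZZZAZZAAZAZAZZZAZZAAZAZAZZZAZZAAZZZAAZZZAAZAZAZZZAAZAZZZAZZAAZAZAZZZAZZAAZZZAAZZZAAZAZAZZZAZZAAZZZAAZAZAZZZAAZAZZZAZZAAZ

Answer: AZAZZZAZZAAZAZAZZZAZZAAZZZAAZZZAAZAZAZZZAZZAAZZZAAZAZAZZZAAZAZZZAZZAAZAZAZZZAZZAAZAZAZZZAZZAAZZZAAZZZAAZAZAZZZAZZAAZZZAAZAZAZZZAAZAZZZAZZAAZZZAAZZZAAZAZAZZZAAZAZZZAZZAAZZZAAZZZAAZAZAZZZAAZAZZZAZZAAZAZAZZZAZZAAZAZAZZZAZZAAZZZAAZZZAAZAZAZZZAZZAAZZZAAZAZAZZZAAZAZZZAZZAAZZZAAZZZAAZAZAZZZAAZAZZZAZZAAZAZAZZZAZZAAZAZAZZZAZZAAZZZAAZZZAAZAZAZZZAAZAZZZAZZAAZAZAZZZAZZAAZZZAAZZZAAZAZAZZZAZZAAZZZAAZAZAZZZAAZAZZZAZZAAZ


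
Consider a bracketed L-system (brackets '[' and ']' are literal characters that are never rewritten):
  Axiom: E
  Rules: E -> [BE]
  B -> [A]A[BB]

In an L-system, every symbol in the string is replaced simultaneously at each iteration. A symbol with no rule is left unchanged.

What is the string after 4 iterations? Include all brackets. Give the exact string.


Answer: [[A]A[[A]A[[A]A[BB][A]A[BB]][A]A[[A]A[BB][A]A[BB]]][[A]A[[A]A[BB][A]A[BB]][[A]A[BB][BE]]]]

Derivation:
Step 0: E
Step 1: [BE]
Step 2: [[A]A[BB][BE]]
Step 3: [[A]A[[A]A[BB][A]A[BB]][[A]A[BB][BE]]]
Step 4: [[A]A[[A]A[[A]A[BB][A]A[BB]][A]A[[A]A[BB][A]A[BB]]][[A]A[[A]A[BB][A]A[BB]][[A]A[BB][BE]]]]


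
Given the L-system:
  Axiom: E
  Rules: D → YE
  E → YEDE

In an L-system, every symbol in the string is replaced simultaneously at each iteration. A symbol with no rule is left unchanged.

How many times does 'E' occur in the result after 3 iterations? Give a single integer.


Answer: 12

Derivation:
Step 0: E  (1 'E')
Step 1: YEDE  (2 'E')
Step 2: YYEDEYEYEDE  (5 'E')
Step 3: YYYEDEYEYEDEYYEDEYYEDEYEYEDE  (12 'E')


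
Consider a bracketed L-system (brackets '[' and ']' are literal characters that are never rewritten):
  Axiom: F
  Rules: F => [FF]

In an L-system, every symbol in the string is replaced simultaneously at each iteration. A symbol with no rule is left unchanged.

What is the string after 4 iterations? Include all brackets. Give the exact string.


Step 0: F
Step 1: [FF]
Step 2: [[FF][FF]]
Step 3: [[[FF][FF]][[FF][FF]]]
Step 4: [[[[FF][FF]][[FF][FF]]][[[FF][FF]][[FF][FF]]]]

Answer: [[[[FF][FF]][[FF][FF]]][[[FF][FF]][[FF][FF]]]]


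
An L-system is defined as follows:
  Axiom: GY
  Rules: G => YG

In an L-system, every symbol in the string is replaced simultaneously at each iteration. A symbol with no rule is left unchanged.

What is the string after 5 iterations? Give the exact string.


Step 0: GY
Step 1: YGY
Step 2: YYGY
Step 3: YYYGY
Step 4: YYYYGY
Step 5: YYYYYGY

Answer: YYYYYGY


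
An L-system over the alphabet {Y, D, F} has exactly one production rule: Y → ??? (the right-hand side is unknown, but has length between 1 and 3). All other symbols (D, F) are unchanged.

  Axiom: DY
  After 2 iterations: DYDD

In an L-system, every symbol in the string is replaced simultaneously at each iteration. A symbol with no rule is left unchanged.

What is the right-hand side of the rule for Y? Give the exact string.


Trying Y → YD:
  Step 0: DY
  Step 1: DYD
  Step 2: DYDD
Matches the given result.

Answer: YD


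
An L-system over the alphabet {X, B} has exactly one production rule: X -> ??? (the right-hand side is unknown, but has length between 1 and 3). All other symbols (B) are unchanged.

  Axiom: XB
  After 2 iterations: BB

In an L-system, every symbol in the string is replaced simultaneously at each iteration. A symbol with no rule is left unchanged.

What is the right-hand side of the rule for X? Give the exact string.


Answer: B

Derivation:
Trying X -> B:
  Step 0: XB
  Step 1: BB
  Step 2: BB
Matches the given result.


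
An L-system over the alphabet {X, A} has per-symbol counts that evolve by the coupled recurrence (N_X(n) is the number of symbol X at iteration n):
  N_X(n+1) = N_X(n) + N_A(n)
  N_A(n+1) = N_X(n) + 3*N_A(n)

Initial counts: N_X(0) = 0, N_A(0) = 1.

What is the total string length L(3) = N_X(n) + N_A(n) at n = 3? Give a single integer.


Answer: 48

Derivation:
Step 0: N_X=0, N_A=1, L=1
Step 1: N_X=1, N_A=3, L=4
Step 2: N_X=4, N_A=10, L=14
Step 3: N_X=14, N_A=34, L=48


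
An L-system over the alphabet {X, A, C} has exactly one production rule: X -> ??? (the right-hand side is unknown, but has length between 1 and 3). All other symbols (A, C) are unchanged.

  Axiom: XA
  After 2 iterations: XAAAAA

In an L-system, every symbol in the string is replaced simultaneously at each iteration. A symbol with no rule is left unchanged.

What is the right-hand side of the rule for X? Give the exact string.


Answer: XAA

Derivation:
Trying X -> XAA:
  Step 0: XA
  Step 1: XAAA
  Step 2: XAAAAA
Matches the given result.


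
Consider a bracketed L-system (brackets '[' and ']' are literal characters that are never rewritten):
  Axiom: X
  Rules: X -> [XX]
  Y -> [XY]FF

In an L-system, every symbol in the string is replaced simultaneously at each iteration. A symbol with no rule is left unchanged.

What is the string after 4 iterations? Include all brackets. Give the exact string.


Step 0: X
Step 1: [XX]
Step 2: [[XX][XX]]
Step 3: [[[XX][XX]][[XX][XX]]]
Step 4: [[[[XX][XX]][[XX][XX]]][[[XX][XX]][[XX][XX]]]]

Answer: [[[[XX][XX]][[XX][XX]]][[[XX][XX]][[XX][XX]]]]
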